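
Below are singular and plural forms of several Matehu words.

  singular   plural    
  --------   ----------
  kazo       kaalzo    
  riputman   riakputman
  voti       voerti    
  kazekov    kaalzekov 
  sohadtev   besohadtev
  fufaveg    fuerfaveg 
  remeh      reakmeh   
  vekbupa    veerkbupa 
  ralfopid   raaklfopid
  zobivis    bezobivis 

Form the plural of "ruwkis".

ruakwkis

"ruwkis" begins with r-. The stems beginning with r- (remeh → reakmeh, riputman → riakputman, ralfopid → raaklfopid) insert -ak- after the first vowel.
The other patterns: stems beginning with f- or v- insert -er- after the first vowel; stems beginning with k- insert -al- after the first vowel; stems beginning with s- or z- add the prefix be-.
So ruwkis → ruakwkis.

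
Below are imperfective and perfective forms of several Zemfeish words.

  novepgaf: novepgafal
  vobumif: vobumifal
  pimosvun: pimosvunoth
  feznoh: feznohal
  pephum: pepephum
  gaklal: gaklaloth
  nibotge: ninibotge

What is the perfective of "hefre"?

gaklal and novepgaf both have last vowel 'a' yet inflect differently (gaklaloth, novepgafal), so the last vowel is not what conditions the rule; the final letter is.
"hefre" ends in -e. The one such stem in the data (nibotge → ninibotge) repeats the first consonant+vowel as a prefix (as does pephum), so the same rule applies.
The other patterns: stems ending in -l or -n add -oth; stems ending in -f or -h add -al.
So hefre → hehefre.

hehefre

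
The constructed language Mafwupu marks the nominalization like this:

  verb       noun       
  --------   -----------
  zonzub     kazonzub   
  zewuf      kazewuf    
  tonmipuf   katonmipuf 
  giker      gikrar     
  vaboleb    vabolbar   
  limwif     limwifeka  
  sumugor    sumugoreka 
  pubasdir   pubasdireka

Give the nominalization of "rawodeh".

"rawodeh" has last vowel 'e'. The stems whose last vowel is 'e' (giker → gikrar, vaboleb → vabolbar) delete the last vowel and add -ar.
So rawodeh → rawodhar.

rawodhar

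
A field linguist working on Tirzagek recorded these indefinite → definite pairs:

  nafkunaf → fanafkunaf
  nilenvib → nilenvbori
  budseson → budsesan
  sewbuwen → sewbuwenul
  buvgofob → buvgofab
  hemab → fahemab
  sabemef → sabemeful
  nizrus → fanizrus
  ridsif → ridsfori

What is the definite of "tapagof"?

"tapagof" has last vowel 'o'. The stems whose last vowel is 'o' (budseson → budsesan, buvgofob → buvgofab) change the last vowel to 'a'.
The other patterns: stems whose last vowel is 'e' add -ul; stems whose last vowel is 'a' or 'u' add the prefix fa-; stems whose last vowel is 'i' delete the last vowel and add -ori.
So tapagof → tapagaf.

tapagaf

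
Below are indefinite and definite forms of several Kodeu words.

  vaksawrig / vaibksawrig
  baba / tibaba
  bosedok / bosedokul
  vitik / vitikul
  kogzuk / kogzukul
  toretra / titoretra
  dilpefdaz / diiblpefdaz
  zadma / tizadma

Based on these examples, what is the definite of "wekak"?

wekakul

baba and dilpefdaz both have last vowel 'a' yet inflect differently (tibaba, diiblpefdaz), so the last vowel is not what conditions the rule; the final letter is.
"wekak" ends in -k. The stems ending in -k (bosedok → bosedokul, kogzuk → kogzukul, vitik → vitikul) add -ul.
The other patterns: stems ending in -a add the prefix ti-; stems ending in -g or -z insert -ib- after the first vowel.
So wekak → wekakul.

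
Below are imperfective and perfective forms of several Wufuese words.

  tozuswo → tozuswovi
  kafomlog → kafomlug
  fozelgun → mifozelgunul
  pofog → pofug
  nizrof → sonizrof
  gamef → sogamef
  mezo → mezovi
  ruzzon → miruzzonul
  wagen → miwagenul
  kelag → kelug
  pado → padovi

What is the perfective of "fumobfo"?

nizrof and tozuswo both have last vowel 'o' yet inflect differently (sonizrof, tozuswovi), so the last vowel is not what conditions the rule; the final letter is.
"fumobfo" ends in -o. The stems ending in -o (tozuswo → tozuswovi, pado → padovi, mezo → mezovi) drop the final letter and add -ovi.
So fumobfo → fumobfovi.

fumobfovi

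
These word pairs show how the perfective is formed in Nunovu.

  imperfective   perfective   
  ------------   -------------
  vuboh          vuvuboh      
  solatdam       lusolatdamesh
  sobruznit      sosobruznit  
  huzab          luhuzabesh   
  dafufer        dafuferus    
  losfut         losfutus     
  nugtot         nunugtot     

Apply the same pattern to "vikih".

losfut and sobruznit both end in -t yet inflect differently (losfutus, sosobruznit), so the final letter is not what conditions the rule; the last vowel is.
"vikih" has last vowel 'i'. The one such stem in the data (sobruznit → sosobruznit) repeats the first consonant+vowel as a prefix (as do nugtot, vuboh), so the same rule applies.
The other patterns: stems whose last vowel is 'a' add lu- … -esh around the stem; stems whose last vowel is 'e' or 'u' add -us.
So vikih → vivikih.

vivikih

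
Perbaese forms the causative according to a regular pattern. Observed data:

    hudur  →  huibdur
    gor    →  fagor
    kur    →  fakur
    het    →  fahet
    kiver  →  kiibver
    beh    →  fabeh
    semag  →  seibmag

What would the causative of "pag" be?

fapag

gor and kiver both end in -r yet inflect differently (fagor, kiibver), so the final letter is not what conditions the rule; the number of vowels is.
"pag" has 1 vowel. The stems with 1 vowel (het → fahet, gor → fagor, kur → fakur) add the prefix fa-.
The other pattern: stems with 2 vowels insert -ib- after the first vowel.
So pag → fapag.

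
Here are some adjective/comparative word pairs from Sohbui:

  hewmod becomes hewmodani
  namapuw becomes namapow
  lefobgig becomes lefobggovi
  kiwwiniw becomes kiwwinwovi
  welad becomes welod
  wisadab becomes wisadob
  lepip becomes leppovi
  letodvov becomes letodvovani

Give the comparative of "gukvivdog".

hewmod and welad both end in -d yet inflect differently (hewmodani, welod), so the final letter is not what conditions the rule; the last vowel is.
"gukvivdog" has last vowel 'o'. The stems whose last vowel is 'o' (letodvov → letodvovani, hewmod → hewmodani) add -ani.
The other patterns: stems whose last vowel is 'i' delete the last vowel and add -ovi; stems whose last vowel is 'a' or 'u' change the last vowel to 'o'.
So gukvivdog → gukvivdogani.

gukvivdogani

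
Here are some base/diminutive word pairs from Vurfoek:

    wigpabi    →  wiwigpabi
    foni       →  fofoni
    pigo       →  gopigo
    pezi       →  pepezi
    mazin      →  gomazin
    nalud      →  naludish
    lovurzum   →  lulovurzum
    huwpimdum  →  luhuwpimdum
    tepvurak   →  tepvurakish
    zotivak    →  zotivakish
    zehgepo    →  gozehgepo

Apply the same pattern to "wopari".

wowopari

lovurzum and nalud both have last vowel 'u' yet inflect differently (lulovurzum, naludish), so the last vowel is not what conditions the rule; the final letter is.
"wopari" ends in -i. The stems ending in -i (pezi → pepezi, foni → fofoni, wigpabi → wiwigpabi) repeat the first consonant+vowel as a prefix.
So wopari → wowopari.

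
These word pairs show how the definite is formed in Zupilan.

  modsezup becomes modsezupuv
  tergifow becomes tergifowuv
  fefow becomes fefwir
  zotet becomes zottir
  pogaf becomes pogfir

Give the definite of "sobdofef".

sobdofefuv

"sobdofef" has 3 vowels. The stems with 3 vowels (modsezup → modsezupuv, tergifow → tergifowuv) add -uv.
The other pattern: stems with 2 vowels delete the last vowel and add -ir.
So sobdofef → sobdofefuv.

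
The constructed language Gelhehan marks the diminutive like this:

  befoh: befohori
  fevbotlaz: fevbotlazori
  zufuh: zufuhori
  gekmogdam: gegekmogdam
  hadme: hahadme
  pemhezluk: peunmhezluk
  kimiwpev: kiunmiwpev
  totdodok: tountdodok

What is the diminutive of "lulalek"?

luunlalek

fevbotlaz and gekmogdam both have last vowel 'a' yet inflect differently (fevbotlazori, gegekmogdam), so the last vowel is not what conditions the rule; the final letter is.
"lulalek" ends in -k. The stems ending in -k (pemhezluk → peunmhezluk, totdodok → tountdodok) insert -un- after the first vowel.
The other patterns: stems ending in -h or -z add -ori; stems ending in -e or -m repeat the first consonant+vowel as a prefix.
So lulalek → luunlalek.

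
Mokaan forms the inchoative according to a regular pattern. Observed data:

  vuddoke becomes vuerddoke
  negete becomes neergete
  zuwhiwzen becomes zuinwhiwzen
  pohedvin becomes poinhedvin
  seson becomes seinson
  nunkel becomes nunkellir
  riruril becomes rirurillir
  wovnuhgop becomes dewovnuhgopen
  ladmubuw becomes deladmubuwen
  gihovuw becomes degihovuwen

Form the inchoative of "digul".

vuddoke and zuwhiwzen both have last vowel 'e' yet inflect differently (vuerddoke, zuinwhiwzen), so the last vowel is not what conditions the rule; the final letter is.
"digul" ends in -l. The stems ending in -l (nunkel → nunkellir, riruril → rirurillir) double the final consonant and add -ir.
The other patterns: stems ending in -e insert -er- after the first vowel; stems ending in -n insert -in- after the first vowel; stems ending in -p or -w add de- … -en around the stem.
So digul → digullir.

digullir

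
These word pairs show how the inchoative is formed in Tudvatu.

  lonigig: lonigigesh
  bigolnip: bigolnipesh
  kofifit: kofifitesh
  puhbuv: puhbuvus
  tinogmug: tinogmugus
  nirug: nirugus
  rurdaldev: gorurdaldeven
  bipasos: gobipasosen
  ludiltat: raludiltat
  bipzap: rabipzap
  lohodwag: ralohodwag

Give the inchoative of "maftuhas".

ramaftuhas

lonigig and tinogmug both end in -g yet inflect differently (lonigigesh, tinogmugus), so the final letter is not what conditions the rule; the last vowel is.
"maftuhas" has last vowel 'a'. The stems whose last vowel is 'a' (ludiltat → raludiltat, bipzap → rabipzap, lohodwag → ralohodwag) add the prefix ra-.
So maftuhas → ramaftuhas.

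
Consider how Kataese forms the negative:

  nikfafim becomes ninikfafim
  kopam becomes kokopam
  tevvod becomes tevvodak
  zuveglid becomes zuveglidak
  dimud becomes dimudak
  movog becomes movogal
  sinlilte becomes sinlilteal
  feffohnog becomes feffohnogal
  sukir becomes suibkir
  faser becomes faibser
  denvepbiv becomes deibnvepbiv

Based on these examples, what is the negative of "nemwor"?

nikfafim and zuveglid both have last vowel 'i' yet inflect differently (ninikfafim, zuveglidak), so the last vowel is not what conditions the rule; the final letter is.
"nemwor" ends in -r. The stems ending in -r (sukir → suibkir, faser → faibser) insert -ib- after the first vowel.
The other patterns: stems ending in -m repeat the first consonant+vowel as a prefix; stems ending in -d add -ak; stems ending in -e or -g add -al.
So nemwor → neibmwor.

neibmwor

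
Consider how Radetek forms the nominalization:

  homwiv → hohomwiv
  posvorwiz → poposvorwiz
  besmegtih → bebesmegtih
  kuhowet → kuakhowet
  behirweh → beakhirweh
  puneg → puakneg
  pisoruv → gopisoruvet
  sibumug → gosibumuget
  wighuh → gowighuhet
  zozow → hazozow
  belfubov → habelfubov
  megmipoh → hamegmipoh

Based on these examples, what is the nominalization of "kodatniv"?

"kodatniv" has last vowel 'i'. The stems whose last vowel is 'i' (homwiv → hohomwiv, posvorwiz → poposvorwiz, besmegtih → bebesmegtih) repeat the first consonant+vowel as a prefix.
So kodatniv → kokodatniv.

kokodatniv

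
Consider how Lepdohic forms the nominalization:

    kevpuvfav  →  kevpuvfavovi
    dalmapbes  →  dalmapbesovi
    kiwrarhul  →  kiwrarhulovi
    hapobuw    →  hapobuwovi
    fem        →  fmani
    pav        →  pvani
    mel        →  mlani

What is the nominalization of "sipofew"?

kevpuvfav and pav both end in -v yet inflect differently (kevpuvfavovi, pvani), so the final letter is not what conditions the rule; the number of vowels is.
"sipofew" has 3 vowels. The stems with 3 vowels (kevpuvfav → kevpuvfavovi, hapobuw → hapobuwovi, dalmapbes → dalmapbesovi) add -ovi.
So sipofew → sipofewovi.

sipofewovi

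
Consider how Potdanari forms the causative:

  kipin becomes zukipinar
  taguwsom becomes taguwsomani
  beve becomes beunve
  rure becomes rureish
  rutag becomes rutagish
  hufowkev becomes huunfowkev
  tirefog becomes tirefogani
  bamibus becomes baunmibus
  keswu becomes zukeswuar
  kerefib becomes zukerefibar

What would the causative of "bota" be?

tirefog and rutag both end in -g yet inflect differently (tirefogani, rutagish), so the final letter is not what conditions the rule; the first letter is.
"bota" begins with b-. The stems beginning with b- (beve → beunve, bamibus → baunmibus) insert -un- after the first vowel.
The other patterns: stems beginning with t- add -ani; stems beginning with k- add zu- … -ar around the stem; stems beginning with r- add -ish.
So bota → bounta.

bounta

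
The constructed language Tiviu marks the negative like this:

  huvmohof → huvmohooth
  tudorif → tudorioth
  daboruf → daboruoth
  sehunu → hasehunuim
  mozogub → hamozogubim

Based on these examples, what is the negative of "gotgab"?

daboruf and sehunu both have last vowel 'u' yet inflect differently (daboruoth, hasehunuim), so the last vowel is not what conditions the rule; the final letter is.
"gotgab" ends in -b. The one such stem in the data (mozogub → hamozogubim) adds ha- … -im around the stem, so the same rule applies.
The other pattern: stems ending in -f drop the final letter and add -oth.
So gotgab → hagotgabim.

hagotgabim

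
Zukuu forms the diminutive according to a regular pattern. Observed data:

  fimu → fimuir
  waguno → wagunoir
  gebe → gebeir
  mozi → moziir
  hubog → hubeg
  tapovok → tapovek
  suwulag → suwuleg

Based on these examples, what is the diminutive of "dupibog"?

dupibeg

waguno and hubog both have last vowel 'o' yet inflect differently (wagunoir, hubeg), so the last vowel is not what conditions the rule; whether the stem ends in a vowel or a consonant is.
"dupibog" ends in a consonant. The stems ending in a consonant (hubog → hubeg, tapovok → tapovek, suwulag → suwuleg) change the last vowel to 'e'.
The other pattern: stems ending in a vowel add -ir.
So dupibog → dupibeg.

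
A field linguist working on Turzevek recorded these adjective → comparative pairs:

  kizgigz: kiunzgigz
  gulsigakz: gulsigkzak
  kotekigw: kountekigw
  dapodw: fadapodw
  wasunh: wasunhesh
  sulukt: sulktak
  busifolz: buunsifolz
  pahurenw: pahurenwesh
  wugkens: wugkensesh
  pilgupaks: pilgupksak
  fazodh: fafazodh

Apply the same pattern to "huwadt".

fahuwadt

pilgupaks and wugkens both end in -s yet inflect differently (pilgupksak, wugkensesh), so the final letter is not what conditions the rule; the second-to-last letter is.
"huwadt" has second-to-last letter 'd'. The stems whose second-to-last letter is 'd' (dapodw → fadapodw, fazodh → fafazodh) add the prefix fa-.
The other patterns: stems whose second-to-last letter is 'k' delete the last vowel and add -ak; stems whose second-to-last letter is 'n' add -esh; stems whose second-to-last letter is 'g' or 'l' insert -un- after the first vowel.
So huwadt → fahuwadt.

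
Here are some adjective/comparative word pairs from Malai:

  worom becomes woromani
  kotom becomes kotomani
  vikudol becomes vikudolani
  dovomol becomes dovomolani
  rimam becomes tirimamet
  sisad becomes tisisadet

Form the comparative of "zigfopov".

worom and rimam both end in -m yet inflect differently (woromani, tirimamet), so the final letter is not what conditions the rule; the last vowel is.
"zigfopov" has last vowel 'o'. The stems whose last vowel is 'o' (worom → woromani, kotom → kotomani, vikudol → vikudolani) add -ani.
The other pattern: stems whose last vowel is 'a' add ti- … -et around the stem.
So zigfopov → zigfopovani.

zigfopovani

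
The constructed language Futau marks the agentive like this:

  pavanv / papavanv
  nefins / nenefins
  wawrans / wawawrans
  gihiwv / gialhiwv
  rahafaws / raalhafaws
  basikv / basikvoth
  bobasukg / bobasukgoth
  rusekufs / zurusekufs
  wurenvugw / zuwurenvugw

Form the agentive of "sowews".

soalwews

pavanv and gihiwv both end in -v yet inflect differently (papavanv, gialhiwv), so the final letter is not what conditions the rule; the second-to-last letter is.
"sowews" has second-to-last letter 'w'. The stems whose second-to-last letter is 'w' (gihiwv → gialhiwv, rahafaws → raalhafaws) insert -al- after the first vowel.
The other patterns: stems whose second-to-last letter is 'n' repeat the first consonant+vowel as a prefix; stems whose second-to-last letter is 'k' add -oth; stems whose second-to-last letter is 'f' or 'g' add the prefix zu-.
So sowews → soalwews.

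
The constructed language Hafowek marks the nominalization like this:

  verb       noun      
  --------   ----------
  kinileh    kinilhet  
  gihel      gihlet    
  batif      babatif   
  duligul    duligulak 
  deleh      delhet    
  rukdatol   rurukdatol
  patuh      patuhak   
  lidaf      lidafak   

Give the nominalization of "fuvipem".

fuvipmet

gihel and duligul both end in -l yet inflect differently (gihlet, duligulak), so the final letter is not what conditions the rule; the last vowel is.
"fuvipem" has last vowel 'e'. The stems whose last vowel is 'e' (gihel → gihlet, deleh → delhet, kinileh → kinilhet) delete the last vowel and add -et.
The other patterns: stems whose last vowel is 'a' or 'u' add -ak; stems whose last vowel is 'i' or 'o' repeat the first consonant+vowel as a prefix.
So fuvipem → fuvipmet.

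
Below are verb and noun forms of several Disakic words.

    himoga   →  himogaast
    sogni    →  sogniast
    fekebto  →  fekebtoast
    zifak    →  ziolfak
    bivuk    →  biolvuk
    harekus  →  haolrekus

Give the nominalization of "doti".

"doti" ends in a vowel. The stems ending in a vowel (himoga → himogaast, sogni → sogniast, fekebto → fekebtoast) add -ast.
So doti → dotiast.

dotiast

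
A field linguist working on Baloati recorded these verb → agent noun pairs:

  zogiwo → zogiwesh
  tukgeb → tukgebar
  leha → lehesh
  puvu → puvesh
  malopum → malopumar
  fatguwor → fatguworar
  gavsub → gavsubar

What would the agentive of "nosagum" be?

fatguwor and zogiwo both have last vowel 'o' yet inflect differently (fatguworar, zogiwesh), so the last vowel is not what conditions the rule; whether the stem ends in a vowel or a consonant is.
"nosagum" ends in a consonant. The stems ending in a consonant (tukgeb → tukgebar, fatguwor → fatguworar, gavsub → gavsubar) add -ar.
So nosagum → nosagumar.

nosagumar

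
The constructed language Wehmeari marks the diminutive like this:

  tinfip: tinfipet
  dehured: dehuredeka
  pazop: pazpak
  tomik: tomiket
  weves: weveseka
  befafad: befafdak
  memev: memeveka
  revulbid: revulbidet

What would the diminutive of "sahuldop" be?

sahuldpak

dehured and revulbid both end in -d yet inflect differently (dehuredeka, revulbidet), so the final letter is not what conditions the rule; the last vowel is.
"sahuldop" has last vowel 'o'. The one such stem in the data (pazop → pazpak) deletes the last vowel and adds -ak (as does befafad), so the same rule applies.
So sahuldop → sahuldpak.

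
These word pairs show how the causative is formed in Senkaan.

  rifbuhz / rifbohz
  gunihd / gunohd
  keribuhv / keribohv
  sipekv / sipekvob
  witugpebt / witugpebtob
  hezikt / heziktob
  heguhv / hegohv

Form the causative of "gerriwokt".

gerriwoktob

"gerriwokt" has second-to-last letter 'k'. The stems whose second-to-last letter is 'k' (sipekv → sipekvob, hezikt → heziktob) add -ob.
So gerriwokt → gerriwoktob.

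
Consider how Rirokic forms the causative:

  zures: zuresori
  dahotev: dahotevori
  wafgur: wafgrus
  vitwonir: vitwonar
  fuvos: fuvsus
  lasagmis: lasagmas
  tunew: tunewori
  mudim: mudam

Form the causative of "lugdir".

zures and lasagmis both end in -s yet inflect differently (zuresori, lasagmas), so the final letter is not what conditions the rule; the last vowel is.
"lugdir" has last vowel 'i'. The stems whose last vowel is 'i' (lasagmis → lasagmas, mudim → mudam, vitwonir → vitwonar) change the last vowel to 'a'.
The other patterns: stems whose last vowel is 'e' add -ori; stems whose last vowel is 'o' or 'u' delete the last vowel and add -us.
So lugdir → lugdar.

lugdar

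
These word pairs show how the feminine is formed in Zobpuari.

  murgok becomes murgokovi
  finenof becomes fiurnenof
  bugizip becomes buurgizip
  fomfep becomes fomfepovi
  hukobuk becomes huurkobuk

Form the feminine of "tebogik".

teurbogik

murgok and hukobuk both end in -k yet inflect differently (murgokovi, huurkobuk), so the final letter is not what conditions the rule; the number of vowels is.
"tebogik" has 3 vowels. The stems with 3 vowels (hukobuk → huurkobuk, bugizip → buurgizip, finenof → fiurnenof) insert -ur- after the first vowel.
The other pattern: stems with 2 vowels add -ovi.
So tebogik → teurbogik.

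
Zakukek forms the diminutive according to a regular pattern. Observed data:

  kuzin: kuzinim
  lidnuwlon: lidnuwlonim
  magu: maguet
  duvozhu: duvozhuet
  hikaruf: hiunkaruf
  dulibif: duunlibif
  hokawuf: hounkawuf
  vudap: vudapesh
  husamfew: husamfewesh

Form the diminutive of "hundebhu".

magu and hikaruf both have last vowel 'u' yet inflect differently (maguet, hiunkaruf), so the last vowel is not what conditions the rule; the final letter is.
"hundebhu" ends in -u. The stems ending in -u (magu → maguet, duvozhu → duvozhuet) add -et.
The other patterns: stems ending in -n add -im; stems ending in -f insert -un- after the first vowel; stems ending in -p or -w add -esh.
So hundebhu → hundebhuet.

hundebhuet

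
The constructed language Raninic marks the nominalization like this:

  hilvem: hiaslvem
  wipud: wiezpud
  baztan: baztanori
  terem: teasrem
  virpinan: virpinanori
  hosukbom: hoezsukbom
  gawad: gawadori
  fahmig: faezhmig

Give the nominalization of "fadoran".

hilvem and hosukbom both end in -m yet inflect differently (hiaslvem, hoezsukbom), so the final letter is not what conditions the rule; the last vowel is.
"fadoran" has last vowel 'a'. The stems whose last vowel is 'a' (virpinan → virpinanori, gawad → gawadori, baztan → baztanori) add -ori.
The other patterns: stems whose last vowel is 'e' insert -as- after the first vowel; stems whose last vowel is 'i', 'o' or 'u' insert -ez- after the first vowel.
So fadoran → fadoranori.

fadoranori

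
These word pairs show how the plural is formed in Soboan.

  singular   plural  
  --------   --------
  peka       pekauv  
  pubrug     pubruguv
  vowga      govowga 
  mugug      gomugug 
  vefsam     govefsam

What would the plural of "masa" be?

"masa" begins with m-. The one such stem in the data (mugug → gomugug) adds the prefix go-, so the same rule applies.
The other pattern: stems beginning with p- add -uv.
So masa → gomasa.

gomasa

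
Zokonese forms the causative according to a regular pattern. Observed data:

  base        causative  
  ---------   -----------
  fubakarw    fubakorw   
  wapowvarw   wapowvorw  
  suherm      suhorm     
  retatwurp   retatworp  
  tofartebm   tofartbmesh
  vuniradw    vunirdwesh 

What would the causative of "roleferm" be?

suherm and tofartebm both end in -m yet inflect differently (suhorm, tofartbmesh), so the final letter is not what conditions the rule; the second-to-last letter is.
"roleferm" has second-to-last letter 'r'. The stems whose second-to-last letter is 'r' (fubakarw → fubakorw, wapowvarw → wapowvorw, suherm → suhorm) change the last vowel to 'o'.
The other pattern: stems whose second-to-last letter is 'b' or 'd' delete the last vowel and add -esh.
So roleferm → roleform.

roleform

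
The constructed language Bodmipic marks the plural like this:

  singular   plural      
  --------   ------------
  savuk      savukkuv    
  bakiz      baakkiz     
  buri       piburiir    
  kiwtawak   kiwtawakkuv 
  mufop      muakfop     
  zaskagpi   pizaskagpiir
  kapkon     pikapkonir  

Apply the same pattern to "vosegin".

pivoseginir

buri and bakiz both have last vowel 'i' yet inflect differently (piburiir, baakkiz), so the last vowel is not what conditions the rule; the final letter is.
"vosegin" ends in -n. The one such stem in the data (kapkon → pikapkonir) adds pi- … -ir around the stem, so the same rule applies.
So vosegin → pivoseginir.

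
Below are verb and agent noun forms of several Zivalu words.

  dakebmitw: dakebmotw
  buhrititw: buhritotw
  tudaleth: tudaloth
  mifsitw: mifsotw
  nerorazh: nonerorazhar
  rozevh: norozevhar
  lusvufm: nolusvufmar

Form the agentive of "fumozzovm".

nofumozzovmar

tudaleth and nerorazh both end in -h yet inflect differently (tudaloth, nonerorazhar), so the final letter is not what conditions the rule; the second-to-last letter is.
"fumozzovm" has second-to-last letter 'v'. The one such stem in the data (rozevh → norozevhar) adds no- … -ar around the stem, so the same rule applies.
So fumozzovm → nofumozzovmar.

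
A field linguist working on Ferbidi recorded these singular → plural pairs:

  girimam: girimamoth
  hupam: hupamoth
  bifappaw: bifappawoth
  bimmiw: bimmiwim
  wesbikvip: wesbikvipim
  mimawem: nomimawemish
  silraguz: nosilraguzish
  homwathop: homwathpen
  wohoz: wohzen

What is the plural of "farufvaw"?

farufvawoth

"farufvaw" has last vowel 'a'. The stems whose last vowel is 'a' (girimam → girimamoth, hupam → hupamoth, bifappaw → bifappawoth) add -oth.
The other patterns: stems whose last vowel is 'i' add -im; stems whose last vowel is 'e' or 'u' add no- … -ish around the stem; stems whose last vowel is 'o' delete the last vowel and add -en.
So farufvaw → farufvawoth.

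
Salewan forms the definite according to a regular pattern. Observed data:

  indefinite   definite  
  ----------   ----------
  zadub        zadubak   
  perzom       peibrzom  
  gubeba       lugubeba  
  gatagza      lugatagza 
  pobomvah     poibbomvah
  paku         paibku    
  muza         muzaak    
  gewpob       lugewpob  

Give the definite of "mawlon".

gatagza and muza both end in -a yet inflect differently (lugatagza, muzaak), so the final letter is not what conditions the rule; the first letter is.
"mawlon" begins with m-. The one such stem in the data (muza → muzaak) adds -ak, so the same rule applies.
So mawlon → mawlonak.

mawlonak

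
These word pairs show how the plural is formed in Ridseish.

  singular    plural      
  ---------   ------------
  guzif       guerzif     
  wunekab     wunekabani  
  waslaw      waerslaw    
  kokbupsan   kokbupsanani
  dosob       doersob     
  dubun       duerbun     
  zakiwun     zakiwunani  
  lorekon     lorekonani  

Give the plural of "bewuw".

beerwuw

dubun and kokbupsan both end in -n yet inflect differently (duerbun, kokbupsanani), so the final letter is not what conditions the rule; the number of vowels is.
"bewuw" has 2 vowels. The stems with 2 vowels (dosob → doersob, guzif → guerzif, waslaw → waerslaw) insert -er- after the first vowel.
So bewuw → beerwuw.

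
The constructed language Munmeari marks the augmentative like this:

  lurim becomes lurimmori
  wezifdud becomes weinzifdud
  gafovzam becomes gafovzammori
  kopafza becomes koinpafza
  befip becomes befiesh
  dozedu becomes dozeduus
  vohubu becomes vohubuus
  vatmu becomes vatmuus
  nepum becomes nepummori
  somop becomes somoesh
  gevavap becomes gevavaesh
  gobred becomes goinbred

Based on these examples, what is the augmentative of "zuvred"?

vohubu and nepum both have last vowel 'u' yet inflect differently (vohubuus, nepummori), so the last vowel is not what conditions the rule; the final letter is.
"zuvred" ends in -d. The stems ending in -d (gobred → goinbred, wezifdud → weinzifdud) insert -in- after the first vowel.
The other patterns: stems ending in -u add -us; stems ending in -m double the final consonant and add -ori; stems ending in -p drop the final letter and add -esh.
So zuvred → zuinvred.

zuinvred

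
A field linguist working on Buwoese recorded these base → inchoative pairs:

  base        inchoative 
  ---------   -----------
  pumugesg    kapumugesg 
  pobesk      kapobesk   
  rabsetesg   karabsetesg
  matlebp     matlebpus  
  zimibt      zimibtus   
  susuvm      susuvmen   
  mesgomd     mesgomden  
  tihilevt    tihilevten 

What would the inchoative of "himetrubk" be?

zimibt and tihilevt both end in -t yet inflect differently (zimibtus, tihilevten), so the final letter is not what conditions the rule; the second-to-last letter is.
"himetrubk" has second-to-last letter 'b'. The stems whose second-to-last letter is 'b' (matlebp → matlebpus, zimibt → zimibtus) add -us.
The other patterns: stems whose second-to-last letter is 's' add the prefix ka-; stems whose second-to-last letter is 'm' or 'v' add -en.
So himetrubk → himetrubkus.

himetrubkus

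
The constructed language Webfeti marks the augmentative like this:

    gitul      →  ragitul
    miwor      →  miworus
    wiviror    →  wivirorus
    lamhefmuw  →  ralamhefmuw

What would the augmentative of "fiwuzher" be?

"fiwuzher" ends in -r. The stems ending in -r (wiviror → wivirorus, miwor → miworus) add -us.
So fiwuzher → fiwuzherus.

fiwuzherus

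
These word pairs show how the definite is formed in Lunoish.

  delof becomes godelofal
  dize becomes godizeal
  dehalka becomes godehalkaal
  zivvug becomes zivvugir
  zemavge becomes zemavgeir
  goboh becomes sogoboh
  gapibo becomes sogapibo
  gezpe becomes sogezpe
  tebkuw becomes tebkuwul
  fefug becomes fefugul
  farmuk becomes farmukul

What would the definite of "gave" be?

sogave

"gave" begins with g-. The stems beginning with g- (goboh → sogoboh, gapibo → sogapibo, gezpe → sogezpe) add the prefix so-.
So gave → sogave.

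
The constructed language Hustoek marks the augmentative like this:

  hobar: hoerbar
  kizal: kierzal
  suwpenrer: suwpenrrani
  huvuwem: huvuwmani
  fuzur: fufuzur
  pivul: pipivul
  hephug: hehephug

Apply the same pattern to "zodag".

hobar and suwpenrer both end in -r yet inflect differently (hoerbar, suwpenrrani), so the final letter is not what conditions the rule; the last vowel is.
"zodag" has last vowel 'a'. The stems whose last vowel is 'a' (hobar → hoerbar, kizal → kierzal) insert -er- after the first vowel.
The other patterns: stems whose last vowel is 'e' delete the last vowel and add -ani; stems whose last vowel is 'u' repeat the first consonant+vowel as a prefix.
So zodag → zoerdag.

zoerdag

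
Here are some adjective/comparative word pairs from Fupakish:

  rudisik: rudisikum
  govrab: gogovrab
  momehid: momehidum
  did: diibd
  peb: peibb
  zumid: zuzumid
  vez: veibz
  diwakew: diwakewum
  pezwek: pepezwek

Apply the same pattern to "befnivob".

"befnivob" has 3 vowels. The stems with 3 vowels (momehid → momehidum, diwakew → diwakewum, rudisik → rudisikum) add -um.
The other patterns: stems with 1 vowel insert -ib- after the first vowel; stems with 2 vowels repeat the first consonant+vowel as a prefix.
So befnivob → befnivobum.

befnivobum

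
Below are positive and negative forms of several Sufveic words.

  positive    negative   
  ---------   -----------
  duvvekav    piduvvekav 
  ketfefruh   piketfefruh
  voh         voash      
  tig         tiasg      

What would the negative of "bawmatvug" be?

pibawmatvug

ketfefruh and voh both end in -h yet inflect differently (piketfefruh, voash), so the final letter is not what conditions the rule; the number of vowels is.
"bawmatvug" has 3 vowels. The stems with 3 vowels (duvvekav → piduvvekav, ketfefruh → piketfefruh) add the prefix pi-.
The other pattern: stems with 1 vowel insert -as- after the first vowel.
So bawmatvug → pibawmatvug.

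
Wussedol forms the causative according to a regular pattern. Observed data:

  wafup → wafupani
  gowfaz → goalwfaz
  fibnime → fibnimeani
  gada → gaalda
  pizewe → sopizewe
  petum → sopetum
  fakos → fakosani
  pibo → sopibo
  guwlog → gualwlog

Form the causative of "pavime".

sopavime

pizewe and fibnime both end in -e yet inflect differently (sopizewe, fibnimeani), so the final letter is not what conditions the rule; the first letter is.
"pavime" begins with p-. The stems beginning with p- (pibo → sopibo, petum → sopetum, pizewe → sopizewe) add the prefix so-.
So pavime → sopavime.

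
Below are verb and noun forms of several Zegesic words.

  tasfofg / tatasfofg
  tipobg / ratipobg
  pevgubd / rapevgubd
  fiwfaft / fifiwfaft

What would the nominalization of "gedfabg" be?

ragedfabg

tipobg and tasfofg both end in -g yet inflect differently (ratipobg, tatasfofg), so the final letter is not what conditions the rule; the second-to-last letter is.
"gedfabg" has second-to-last letter 'b'. The stems whose second-to-last letter is 'b' (pevgubd → rapevgubd, tipobg → ratipobg) add the prefix ra-.
The other pattern: stems whose second-to-last letter is 'f' repeat the first consonant+vowel as a prefix.
So gedfabg → ragedfabg.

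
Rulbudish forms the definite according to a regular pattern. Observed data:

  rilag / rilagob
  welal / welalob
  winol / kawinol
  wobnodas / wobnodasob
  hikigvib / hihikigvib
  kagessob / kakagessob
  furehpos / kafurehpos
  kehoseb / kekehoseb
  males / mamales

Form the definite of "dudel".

dududel

welal and winol both end in -l yet inflect differently (welalob, kawinol), so the final letter is not what conditions the rule; the last vowel is.
"dudel" has last vowel 'e'. The stems whose last vowel is 'e' (kehoseb → kekehoseb, males → mamales) repeat the first consonant+vowel as a prefix.
So dudel → dududel.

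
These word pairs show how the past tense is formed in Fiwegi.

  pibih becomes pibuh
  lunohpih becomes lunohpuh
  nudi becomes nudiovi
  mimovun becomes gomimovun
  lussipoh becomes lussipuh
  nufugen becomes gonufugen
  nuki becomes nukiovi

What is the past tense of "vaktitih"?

pibih and nudi both have last vowel 'i' yet inflect differently (pibuh, nudiovi), so the last vowel is not what conditions the rule; the final letter is.
"vaktitih" ends in -h. The stems ending in -h (pibih → pibuh, lussipoh → lussipuh, lunohpih → lunohpuh) change the last vowel to 'u'.
So vaktitih → vaktituh.

vaktituh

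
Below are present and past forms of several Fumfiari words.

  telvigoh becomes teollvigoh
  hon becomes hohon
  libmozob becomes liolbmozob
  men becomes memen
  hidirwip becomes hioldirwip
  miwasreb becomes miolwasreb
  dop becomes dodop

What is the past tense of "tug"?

tutug

dop and hidirwip both end in -p yet inflect differently (dodop, hioldirwip), so the final letter is not what conditions the rule; the number of vowels is.
"tug" has 1 vowel. The stems with 1 vowel (men → memen, hon → hohon, dop → dodop) repeat the first consonant+vowel as a prefix.
The other pattern: stems with 3 vowels insert -ol- after the first vowel.
So tug → tutug.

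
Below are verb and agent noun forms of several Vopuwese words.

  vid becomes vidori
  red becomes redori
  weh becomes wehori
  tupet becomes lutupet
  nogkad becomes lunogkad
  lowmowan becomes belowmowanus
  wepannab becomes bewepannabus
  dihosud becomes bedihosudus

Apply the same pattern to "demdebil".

bedemdebilus

"demdebil" has 3 vowels. The stems with 3 vowels (lowmowan → belowmowanus, wepannab → bewepannabus, dihosud → bedihosudus) add be- … -us around the stem.
The other patterns: stems with 1 vowel add -ori; stems with 2 vowels add the prefix lu-.
So demdebil → bedemdebilus.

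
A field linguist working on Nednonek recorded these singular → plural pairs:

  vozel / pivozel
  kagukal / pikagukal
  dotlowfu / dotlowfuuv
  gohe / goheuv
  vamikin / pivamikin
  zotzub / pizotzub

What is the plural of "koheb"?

pikoheb

zotzub and dotlowfu both have last vowel 'u' yet inflect differently (pizotzub, dotlowfuuv), so the last vowel is not what conditions the rule; whether the stem ends in a vowel or a consonant is.
"koheb" ends in a consonant. The stems ending in a consonant (vozel → pivozel, vamikin → pivamikin, zotzub → pizotzub) add the prefix pi-.
The other pattern: stems ending in a vowel add -uv.
So koheb → pikoheb.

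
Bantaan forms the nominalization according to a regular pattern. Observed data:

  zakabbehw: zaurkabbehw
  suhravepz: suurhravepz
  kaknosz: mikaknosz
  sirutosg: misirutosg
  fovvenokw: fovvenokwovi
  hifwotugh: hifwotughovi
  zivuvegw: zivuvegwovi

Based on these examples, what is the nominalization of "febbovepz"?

suhravepz and kaknosz both end in -z yet inflect differently (suurhravepz, mikaknosz), so the final letter is not what conditions the rule; the second-to-last letter is.
"febbovepz" has second-to-last letter 'p'. The one such stem in the data (suhravepz → suurhravepz) inserts -ur- after the first vowel (as does zakabbehw), so the same rule applies.
So febbovepz → feurbbovepz.

feurbbovepz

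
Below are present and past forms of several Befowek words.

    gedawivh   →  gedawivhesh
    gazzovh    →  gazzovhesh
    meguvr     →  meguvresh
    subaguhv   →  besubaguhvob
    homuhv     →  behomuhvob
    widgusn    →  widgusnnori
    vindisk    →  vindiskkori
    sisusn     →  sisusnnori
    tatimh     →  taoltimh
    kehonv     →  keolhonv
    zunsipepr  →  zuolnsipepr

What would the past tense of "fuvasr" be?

"fuvasr" has second-to-last letter 's'. The stems whose second-to-last letter is 's' (widgusn → widgusnnori, vindisk → vindiskkori, sisusn → sisusnnori) double the final consonant and add -ori.
So fuvasr → fuvasrrori.

fuvasrrori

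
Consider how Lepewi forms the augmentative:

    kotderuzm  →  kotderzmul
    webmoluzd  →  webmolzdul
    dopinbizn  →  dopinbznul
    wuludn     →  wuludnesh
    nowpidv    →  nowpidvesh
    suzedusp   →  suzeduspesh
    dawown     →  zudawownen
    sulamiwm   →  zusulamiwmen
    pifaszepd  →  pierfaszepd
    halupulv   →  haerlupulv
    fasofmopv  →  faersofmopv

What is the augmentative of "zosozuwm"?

dopinbizn and wuludn both end in -n yet inflect differently (dopinbznul, wuludnesh), so the final letter is not what conditions the rule; the second-to-last letter is.
"zosozuwm" has second-to-last letter 'w'. The stems whose second-to-last letter is 'w' (dawown → zudawownen, sulamiwm → zusulamiwmen) add zu- … -en around the stem.
So zosozuwm → zuzosozuwmen.

zuzosozuwmen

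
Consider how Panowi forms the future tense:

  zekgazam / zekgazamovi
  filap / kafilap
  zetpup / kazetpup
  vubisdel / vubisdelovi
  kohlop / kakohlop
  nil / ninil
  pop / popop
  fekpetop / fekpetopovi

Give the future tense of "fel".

"fel" has 1 vowel. The stems with 1 vowel (nil → ninil, pop → popop) repeat the first consonant+vowel as a prefix.
The other patterns: stems with 2 vowels add the prefix ka-; stems with 3 vowels add -ovi.
So fel → fefel.

fefel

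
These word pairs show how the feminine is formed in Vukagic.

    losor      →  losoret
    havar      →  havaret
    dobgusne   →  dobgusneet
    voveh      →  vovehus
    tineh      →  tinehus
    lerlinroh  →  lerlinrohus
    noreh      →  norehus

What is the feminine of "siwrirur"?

siwriruret

voveh and dobgusne both have last vowel 'e' yet inflect differently (vovehus, dobgusneet), so the last vowel is not what conditions the rule; the final letter is.
"siwrirur" ends in -r. The stems ending in -r (losor → losoret, havar → havaret) add -et.
The other pattern: stems ending in -h add -us.
So siwrirur → siwriruret.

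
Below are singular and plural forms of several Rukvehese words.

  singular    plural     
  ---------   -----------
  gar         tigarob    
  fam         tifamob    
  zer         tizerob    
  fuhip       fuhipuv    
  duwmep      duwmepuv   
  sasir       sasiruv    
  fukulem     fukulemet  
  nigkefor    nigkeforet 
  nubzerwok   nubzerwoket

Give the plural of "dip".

gar and sasir both end in -r yet inflect differently (tigarob, sasiruv), so the final letter is not what conditions the rule; the number of vowels is.
"dip" has 1 vowel. The stems with 1 vowel (gar → tigarob, fam → tifamob, zer → tizerob) add ti- … -ob around the stem.
The other patterns: stems with 2 vowels add -uv; stems with 3 vowels add -et.
So dip → tidipob.

tidipob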